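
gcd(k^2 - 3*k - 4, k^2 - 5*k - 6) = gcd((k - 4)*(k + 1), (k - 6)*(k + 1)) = k + 1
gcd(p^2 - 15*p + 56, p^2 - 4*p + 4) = 1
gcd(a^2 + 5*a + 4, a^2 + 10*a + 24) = a + 4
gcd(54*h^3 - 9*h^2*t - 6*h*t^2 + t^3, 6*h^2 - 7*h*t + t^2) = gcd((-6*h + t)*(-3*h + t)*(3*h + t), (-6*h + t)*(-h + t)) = -6*h + t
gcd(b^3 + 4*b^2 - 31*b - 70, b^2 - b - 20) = b - 5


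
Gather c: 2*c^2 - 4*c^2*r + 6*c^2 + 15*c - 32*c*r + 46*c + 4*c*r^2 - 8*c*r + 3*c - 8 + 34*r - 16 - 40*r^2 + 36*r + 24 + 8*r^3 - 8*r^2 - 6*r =c^2*(8 - 4*r) + c*(4*r^2 - 40*r + 64) + 8*r^3 - 48*r^2 + 64*r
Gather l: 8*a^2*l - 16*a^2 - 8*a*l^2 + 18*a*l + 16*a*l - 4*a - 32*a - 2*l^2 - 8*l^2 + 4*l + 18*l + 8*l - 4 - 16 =-16*a^2 - 36*a + l^2*(-8*a - 10) + l*(8*a^2 + 34*a + 30) - 20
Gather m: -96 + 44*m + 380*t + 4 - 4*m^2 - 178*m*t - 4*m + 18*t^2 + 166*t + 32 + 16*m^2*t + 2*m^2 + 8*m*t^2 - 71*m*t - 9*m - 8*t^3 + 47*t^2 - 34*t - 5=m^2*(16*t - 2) + m*(8*t^2 - 249*t + 31) - 8*t^3 + 65*t^2 + 512*t - 65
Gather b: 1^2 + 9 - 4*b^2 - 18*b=-4*b^2 - 18*b + 10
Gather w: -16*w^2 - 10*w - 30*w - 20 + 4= -16*w^2 - 40*w - 16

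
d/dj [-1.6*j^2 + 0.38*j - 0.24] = 0.38 - 3.2*j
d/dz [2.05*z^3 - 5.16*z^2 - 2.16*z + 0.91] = 6.15*z^2 - 10.32*z - 2.16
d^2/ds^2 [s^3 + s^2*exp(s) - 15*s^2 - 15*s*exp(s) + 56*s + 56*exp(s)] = s^2*exp(s) - 11*s*exp(s) + 6*s + 28*exp(s) - 30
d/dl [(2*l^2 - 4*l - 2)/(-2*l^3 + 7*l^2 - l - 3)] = 2*(2*l^4 - 8*l^3 + 7*l^2 + 8*l + 5)/(4*l^6 - 28*l^5 + 53*l^4 - 2*l^3 - 41*l^2 + 6*l + 9)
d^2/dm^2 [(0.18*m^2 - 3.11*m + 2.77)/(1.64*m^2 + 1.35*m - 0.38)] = (4.44089209850063e-16*m^4 - 17.526352*m^3 + 45.374208*m^2 + 25.167768*m + 10.410302)/(4.410944*m^6 + 10.89288*m^5 + 5.900556*m^4 - 2.587545*m^3 - 1.367202*m^2 + 0.58482*m - 0.054872)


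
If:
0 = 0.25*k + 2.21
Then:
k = -8.84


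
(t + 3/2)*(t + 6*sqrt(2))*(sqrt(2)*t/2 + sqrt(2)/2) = sqrt(2)*t^3/2 + 5*sqrt(2)*t^2/4 + 6*t^2 + 3*sqrt(2)*t/4 + 15*t + 9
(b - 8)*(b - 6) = b^2 - 14*b + 48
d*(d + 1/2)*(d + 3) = d^3 + 7*d^2/2 + 3*d/2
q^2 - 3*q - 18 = (q - 6)*(q + 3)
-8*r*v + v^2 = v*(-8*r + v)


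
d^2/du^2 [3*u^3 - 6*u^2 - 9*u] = 18*u - 12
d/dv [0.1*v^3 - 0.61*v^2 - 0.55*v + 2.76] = 0.3*v^2 - 1.22*v - 0.55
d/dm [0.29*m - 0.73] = 0.290000000000000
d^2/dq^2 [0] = 0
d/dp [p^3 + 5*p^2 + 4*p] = 3*p^2 + 10*p + 4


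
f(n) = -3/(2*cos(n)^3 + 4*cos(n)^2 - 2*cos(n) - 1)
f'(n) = -3*(6*sin(n)*cos(n)^2 + 8*sin(n)*cos(n) - 2*sin(n))/(2*cos(n)^3 + 4*cos(n)^2 - 2*cos(n) - 1)^2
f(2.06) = -4.87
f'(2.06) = 30.99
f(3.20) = -1.00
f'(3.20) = -0.08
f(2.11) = -3.70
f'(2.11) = 17.73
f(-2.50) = -1.40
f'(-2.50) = -1.78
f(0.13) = -1.03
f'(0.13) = -0.55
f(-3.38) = -1.04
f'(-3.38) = 0.35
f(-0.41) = -1.45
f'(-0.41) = 2.89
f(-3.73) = -1.32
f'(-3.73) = 1.44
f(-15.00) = -1.54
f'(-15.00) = -2.37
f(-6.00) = -1.18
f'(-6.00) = -1.46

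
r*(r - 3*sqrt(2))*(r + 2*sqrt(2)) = r^3 - sqrt(2)*r^2 - 12*r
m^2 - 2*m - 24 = (m - 6)*(m + 4)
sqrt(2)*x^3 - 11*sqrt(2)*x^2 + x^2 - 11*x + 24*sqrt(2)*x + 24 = (x - 8)*(x - 3)*(sqrt(2)*x + 1)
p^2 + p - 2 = (p - 1)*(p + 2)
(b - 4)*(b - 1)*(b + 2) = b^3 - 3*b^2 - 6*b + 8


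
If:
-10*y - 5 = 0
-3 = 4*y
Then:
No Solution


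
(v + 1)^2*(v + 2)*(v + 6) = v^4 + 10*v^3 + 29*v^2 + 32*v + 12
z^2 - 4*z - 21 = (z - 7)*(z + 3)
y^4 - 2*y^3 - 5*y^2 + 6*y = y*(y - 3)*(y - 1)*(y + 2)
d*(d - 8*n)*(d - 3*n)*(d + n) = d^4 - 10*d^3*n + 13*d^2*n^2 + 24*d*n^3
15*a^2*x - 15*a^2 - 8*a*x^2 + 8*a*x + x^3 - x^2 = (-5*a + x)*(-3*a + x)*(x - 1)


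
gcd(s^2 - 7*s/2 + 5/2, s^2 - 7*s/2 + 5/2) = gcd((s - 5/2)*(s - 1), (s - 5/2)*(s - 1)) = s^2 - 7*s/2 + 5/2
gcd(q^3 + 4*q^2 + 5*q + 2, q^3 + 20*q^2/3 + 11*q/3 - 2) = q + 1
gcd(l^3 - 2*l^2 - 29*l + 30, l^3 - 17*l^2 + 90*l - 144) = l - 6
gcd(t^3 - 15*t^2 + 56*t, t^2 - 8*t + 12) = 1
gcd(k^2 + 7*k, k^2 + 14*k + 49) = k + 7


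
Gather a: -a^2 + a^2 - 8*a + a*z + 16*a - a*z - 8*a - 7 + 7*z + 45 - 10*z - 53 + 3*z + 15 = 0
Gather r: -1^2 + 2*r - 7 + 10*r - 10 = 12*r - 18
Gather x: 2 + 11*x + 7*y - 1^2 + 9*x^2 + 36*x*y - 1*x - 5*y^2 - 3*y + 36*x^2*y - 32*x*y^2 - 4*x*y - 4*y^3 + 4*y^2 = x^2*(36*y + 9) + x*(-32*y^2 + 32*y + 10) - 4*y^3 - y^2 + 4*y + 1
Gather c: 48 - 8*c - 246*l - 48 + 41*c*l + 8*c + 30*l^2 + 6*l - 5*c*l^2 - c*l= c*(-5*l^2 + 40*l) + 30*l^2 - 240*l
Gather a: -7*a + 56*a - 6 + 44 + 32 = 49*a + 70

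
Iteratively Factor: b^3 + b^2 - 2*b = (b - 1)*(b^2 + 2*b) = (b - 1)*(b + 2)*(b)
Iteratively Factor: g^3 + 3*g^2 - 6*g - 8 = (g + 4)*(g^2 - g - 2) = (g + 1)*(g + 4)*(g - 2)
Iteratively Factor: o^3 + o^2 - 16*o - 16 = (o + 4)*(o^2 - 3*o - 4) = (o - 4)*(o + 4)*(o + 1)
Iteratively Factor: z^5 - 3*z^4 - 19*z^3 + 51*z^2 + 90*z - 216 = (z + 3)*(z^4 - 6*z^3 - z^2 + 54*z - 72) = (z - 2)*(z + 3)*(z^3 - 4*z^2 - 9*z + 36) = (z - 4)*(z - 2)*(z + 3)*(z^2 - 9) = (z - 4)*(z - 2)*(z + 3)^2*(z - 3)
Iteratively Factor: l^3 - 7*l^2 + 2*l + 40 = (l + 2)*(l^2 - 9*l + 20) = (l - 4)*(l + 2)*(l - 5)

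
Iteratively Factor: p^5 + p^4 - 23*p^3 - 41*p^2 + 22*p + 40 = (p - 1)*(p^4 + 2*p^3 - 21*p^2 - 62*p - 40) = (p - 1)*(p + 4)*(p^3 - 2*p^2 - 13*p - 10) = (p - 1)*(p + 1)*(p + 4)*(p^2 - 3*p - 10) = (p - 5)*(p - 1)*(p + 1)*(p + 4)*(p + 2)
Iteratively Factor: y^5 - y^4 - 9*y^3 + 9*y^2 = (y)*(y^4 - y^3 - 9*y^2 + 9*y) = y*(y - 3)*(y^3 + 2*y^2 - 3*y) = y*(y - 3)*(y + 3)*(y^2 - y) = y*(y - 3)*(y - 1)*(y + 3)*(y)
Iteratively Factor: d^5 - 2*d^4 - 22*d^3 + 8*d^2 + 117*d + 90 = (d + 1)*(d^4 - 3*d^3 - 19*d^2 + 27*d + 90) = (d + 1)*(d + 3)*(d^3 - 6*d^2 - d + 30) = (d - 5)*(d + 1)*(d + 3)*(d^2 - d - 6) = (d - 5)*(d + 1)*(d + 2)*(d + 3)*(d - 3)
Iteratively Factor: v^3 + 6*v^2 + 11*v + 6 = (v + 3)*(v^2 + 3*v + 2) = (v + 2)*(v + 3)*(v + 1)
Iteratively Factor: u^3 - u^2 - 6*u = (u)*(u^2 - u - 6) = u*(u - 3)*(u + 2)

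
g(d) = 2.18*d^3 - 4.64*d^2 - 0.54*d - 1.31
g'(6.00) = 179.22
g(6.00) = 299.29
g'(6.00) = 179.22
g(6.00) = 299.29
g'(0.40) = -3.21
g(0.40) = -2.13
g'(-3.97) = 139.38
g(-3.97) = -208.70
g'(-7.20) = 405.31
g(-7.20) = -1051.64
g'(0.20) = -2.13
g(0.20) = -1.59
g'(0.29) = -2.68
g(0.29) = -1.80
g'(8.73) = 416.88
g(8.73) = 1090.79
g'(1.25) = -1.92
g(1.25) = -4.98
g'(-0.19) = 1.46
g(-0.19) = -1.39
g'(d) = 6.54*d^2 - 9.28*d - 0.54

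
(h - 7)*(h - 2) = h^2 - 9*h + 14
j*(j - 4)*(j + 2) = j^3 - 2*j^2 - 8*j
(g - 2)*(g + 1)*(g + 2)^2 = g^4 + 3*g^3 - 2*g^2 - 12*g - 8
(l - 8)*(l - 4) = l^2 - 12*l + 32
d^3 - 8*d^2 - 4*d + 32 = (d - 8)*(d - 2)*(d + 2)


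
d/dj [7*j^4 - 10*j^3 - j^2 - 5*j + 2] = 28*j^3 - 30*j^2 - 2*j - 5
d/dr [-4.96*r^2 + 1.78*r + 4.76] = 1.78 - 9.92*r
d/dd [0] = 0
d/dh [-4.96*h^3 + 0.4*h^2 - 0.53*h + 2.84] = -14.88*h^2 + 0.8*h - 0.53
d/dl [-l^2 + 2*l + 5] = 2 - 2*l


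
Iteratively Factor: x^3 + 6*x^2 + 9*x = (x)*(x^2 + 6*x + 9) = x*(x + 3)*(x + 3)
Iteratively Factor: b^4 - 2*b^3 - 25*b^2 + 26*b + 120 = (b + 4)*(b^3 - 6*b^2 - b + 30) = (b - 5)*(b + 4)*(b^2 - b - 6) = (b - 5)*(b + 2)*(b + 4)*(b - 3)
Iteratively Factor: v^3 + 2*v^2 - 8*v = (v)*(v^2 + 2*v - 8) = v*(v + 4)*(v - 2)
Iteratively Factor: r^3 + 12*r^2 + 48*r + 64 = (r + 4)*(r^2 + 8*r + 16) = (r + 4)^2*(r + 4)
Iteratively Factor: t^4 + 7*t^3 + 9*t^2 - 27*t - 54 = (t + 3)*(t^3 + 4*t^2 - 3*t - 18) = (t - 2)*(t + 3)*(t^2 + 6*t + 9) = (t - 2)*(t + 3)^2*(t + 3)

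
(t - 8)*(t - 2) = t^2 - 10*t + 16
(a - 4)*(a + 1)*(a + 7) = a^3 + 4*a^2 - 25*a - 28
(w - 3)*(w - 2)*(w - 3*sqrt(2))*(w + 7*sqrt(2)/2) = w^4 - 5*w^3 + sqrt(2)*w^3/2 - 15*w^2 - 5*sqrt(2)*w^2/2 + 3*sqrt(2)*w + 105*w - 126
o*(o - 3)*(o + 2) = o^3 - o^2 - 6*o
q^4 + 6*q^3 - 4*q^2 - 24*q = q*(q - 2)*(q + 2)*(q + 6)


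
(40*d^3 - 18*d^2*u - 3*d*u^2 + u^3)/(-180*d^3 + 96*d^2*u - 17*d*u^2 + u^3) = (-8*d^2 + 2*d*u + u^2)/(36*d^2 - 12*d*u + u^2)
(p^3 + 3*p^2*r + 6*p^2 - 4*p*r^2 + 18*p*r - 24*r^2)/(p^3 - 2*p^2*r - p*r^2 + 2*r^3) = (p^2 + 4*p*r + 6*p + 24*r)/(p^2 - p*r - 2*r^2)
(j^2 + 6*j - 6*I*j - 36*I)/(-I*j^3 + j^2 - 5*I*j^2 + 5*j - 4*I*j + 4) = (I*j^2 + 6*j*(1 + I) + 36)/(j^3 + j^2*(5 + I) + j*(4 + 5*I) + 4*I)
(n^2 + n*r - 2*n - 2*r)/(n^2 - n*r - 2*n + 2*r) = (-n - r)/(-n + r)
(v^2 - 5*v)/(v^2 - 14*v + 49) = v*(v - 5)/(v^2 - 14*v + 49)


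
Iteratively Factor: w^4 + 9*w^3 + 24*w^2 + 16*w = (w + 4)*(w^3 + 5*w^2 + 4*w) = w*(w + 4)*(w^2 + 5*w + 4) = w*(w + 1)*(w + 4)*(w + 4)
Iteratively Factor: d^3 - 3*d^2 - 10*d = (d)*(d^2 - 3*d - 10) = d*(d + 2)*(d - 5)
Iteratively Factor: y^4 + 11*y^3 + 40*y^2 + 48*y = (y + 4)*(y^3 + 7*y^2 + 12*y) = (y + 3)*(y + 4)*(y^2 + 4*y) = y*(y + 3)*(y + 4)*(y + 4)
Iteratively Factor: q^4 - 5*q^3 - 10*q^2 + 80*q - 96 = (q - 2)*(q^3 - 3*q^2 - 16*q + 48) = (q - 3)*(q - 2)*(q^2 - 16) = (q - 4)*(q - 3)*(q - 2)*(q + 4)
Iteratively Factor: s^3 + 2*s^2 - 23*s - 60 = (s + 4)*(s^2 - 2*s - 15) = (s + 3)*(s + 4)*(s - 5)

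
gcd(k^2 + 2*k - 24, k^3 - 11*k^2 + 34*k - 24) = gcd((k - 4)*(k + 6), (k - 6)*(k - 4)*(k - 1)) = k - 4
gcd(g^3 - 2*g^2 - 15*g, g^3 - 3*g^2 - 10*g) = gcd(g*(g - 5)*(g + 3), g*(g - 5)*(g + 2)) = g^2 - 5*g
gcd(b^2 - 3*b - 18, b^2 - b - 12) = b + 3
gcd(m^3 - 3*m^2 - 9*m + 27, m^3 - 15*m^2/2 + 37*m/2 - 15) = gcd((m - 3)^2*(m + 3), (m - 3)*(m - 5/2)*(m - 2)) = m - 3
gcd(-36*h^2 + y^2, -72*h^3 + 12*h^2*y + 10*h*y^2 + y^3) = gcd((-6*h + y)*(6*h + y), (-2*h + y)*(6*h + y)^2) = 6*h + y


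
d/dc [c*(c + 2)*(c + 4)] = 3*c^2 + 12*c + 8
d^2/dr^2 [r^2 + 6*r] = 2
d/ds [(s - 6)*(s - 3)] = 2*s - 9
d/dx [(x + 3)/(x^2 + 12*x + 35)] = (x^2 + 12*x - 2*(x + 3)*(x + 6) + 35)/(x^2 + 12*x + 35)^2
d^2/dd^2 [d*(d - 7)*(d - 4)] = 6*d - 22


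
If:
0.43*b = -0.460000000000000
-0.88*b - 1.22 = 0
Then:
No Solution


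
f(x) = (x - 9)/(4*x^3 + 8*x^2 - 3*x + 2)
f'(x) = (x - 9)*(-12*x^2 - 16*x + 3)/(4*x^3 + 8*x^2 - 3*x + 2)^2 + 1/(4*x^3 + 8*x^2 - 3*x + 2) = (4*x^3 + 8*x^2 - 3*x - (x - 9)*(12*x^2 + 16*x - 3) + 2)/(4*x^3 + 8*x^2 - 3*x + 2)^2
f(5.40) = -0.00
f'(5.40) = 0.00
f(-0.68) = -1.49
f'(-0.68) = -1.77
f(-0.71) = -1.44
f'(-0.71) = -1.63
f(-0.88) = -1.22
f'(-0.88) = -1.05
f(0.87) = -1.01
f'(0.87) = 2.62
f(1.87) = -0.14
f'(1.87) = 0.21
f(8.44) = -0.00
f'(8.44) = 0.00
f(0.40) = -3.68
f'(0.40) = 8.81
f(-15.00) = 0.00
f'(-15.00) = 0.00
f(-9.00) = 0.01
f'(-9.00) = 0.00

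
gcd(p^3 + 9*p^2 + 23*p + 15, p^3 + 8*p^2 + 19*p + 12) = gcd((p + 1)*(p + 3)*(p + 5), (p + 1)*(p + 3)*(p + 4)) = p^2 + 4*p + 3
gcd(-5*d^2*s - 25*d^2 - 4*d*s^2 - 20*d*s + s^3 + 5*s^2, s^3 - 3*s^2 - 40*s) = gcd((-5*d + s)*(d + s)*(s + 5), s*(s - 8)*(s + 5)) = s + 5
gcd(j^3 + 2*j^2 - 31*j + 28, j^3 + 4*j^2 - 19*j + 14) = j^2 + 6*j - 7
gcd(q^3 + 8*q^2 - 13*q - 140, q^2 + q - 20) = q^2 + q - 20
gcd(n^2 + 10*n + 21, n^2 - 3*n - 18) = n + 3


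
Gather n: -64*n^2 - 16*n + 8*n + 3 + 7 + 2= -64*n^2 - 8*n + 12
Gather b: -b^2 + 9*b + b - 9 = -b^2 + 10*b - 9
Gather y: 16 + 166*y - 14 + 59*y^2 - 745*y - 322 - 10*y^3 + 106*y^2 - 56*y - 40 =-10*y^3 + 165*y^2 - 635*y - 360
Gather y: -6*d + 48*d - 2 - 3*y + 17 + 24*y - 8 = 42*d + 21*y + 7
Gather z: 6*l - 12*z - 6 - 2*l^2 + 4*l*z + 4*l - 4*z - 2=-2*l^2 + 10*l + z*(4*l - 16) - 8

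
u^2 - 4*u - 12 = (u - 6)*(u + 2)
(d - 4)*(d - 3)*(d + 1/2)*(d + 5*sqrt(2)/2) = d^4 - 13*d^3/2 + 5*sqrt(2)*d^3/2 - 65*sqrt(2)*d^2/4 + 17*d^2/2 + 6*d + 85*sqrt(2)*d/4 + 15*sqrt(2)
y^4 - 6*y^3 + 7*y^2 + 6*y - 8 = (y - 4)*(y - 2)*(y - 1)*(y + 1)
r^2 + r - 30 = (r - 5)*(r + 6)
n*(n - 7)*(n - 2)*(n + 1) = n^4 - 8*n^3 + 5*n^2 + 14*n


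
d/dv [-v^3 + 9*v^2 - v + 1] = -3*v^2 + 18*v - 1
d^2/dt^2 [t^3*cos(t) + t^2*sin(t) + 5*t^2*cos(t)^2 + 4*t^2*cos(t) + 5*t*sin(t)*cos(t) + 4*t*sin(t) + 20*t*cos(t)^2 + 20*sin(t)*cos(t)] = -t^3*cos(t) - 7*t^2*sin(t) - 4*t^2*cos(t) - 10*t^2*cos(2*t) - 20*t*sin(t) - 30*t*sin(2*t) + 10*t*cos(t) - 40*t*cos(2*t) + 2*sin(t) - 80*sin(2*t) + 16*cos(t) + 15*cos(2*t) + 5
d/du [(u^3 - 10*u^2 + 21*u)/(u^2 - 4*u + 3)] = (u^2 - 2*u + 7)/(u^2 - 2*u + 1)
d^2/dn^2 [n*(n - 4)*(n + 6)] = 6*n + 4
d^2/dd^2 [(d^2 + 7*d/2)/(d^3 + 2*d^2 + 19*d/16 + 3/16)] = 16*(512*d^6 + 5376*d^5 + 8928*d^4 + 3152*d^3 - 2592*d^2 - 2016*d - 381)/(4096*d^9 + 24576*d^8 + 63744*d^7 + 93440*d^6 + 84912*d^5 + 49344*d^4 + 18235*d^3 + 4113*d^2 + 513*d + 27)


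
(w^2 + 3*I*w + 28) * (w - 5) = w^3 - 5*w^2 + 3*I*w^2 + 28*w - 15*I*w - 140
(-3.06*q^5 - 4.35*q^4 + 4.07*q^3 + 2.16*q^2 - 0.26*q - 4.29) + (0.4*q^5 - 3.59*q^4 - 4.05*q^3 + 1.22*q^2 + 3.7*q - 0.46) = -2.66*q^5 - 7.94*q^4 + 0.0200000000000005*q^3 + 3.38*q^2 + 3.44*q - 4.75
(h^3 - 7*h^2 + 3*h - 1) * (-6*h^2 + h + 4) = -6*h^5 + 43*h^4 - 21*h^3 - 19*h^2 + 11*h - 4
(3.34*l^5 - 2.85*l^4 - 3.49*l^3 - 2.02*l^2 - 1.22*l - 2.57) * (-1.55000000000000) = -5.177*l^5 + 4.4175*l^4 + 5.4095*l^3 + 3.131*l^2 + 1.891*l + 3.9835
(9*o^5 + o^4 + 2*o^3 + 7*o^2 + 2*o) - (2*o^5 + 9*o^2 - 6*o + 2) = 7*o^5 + o^4 + 2*o^3 - 2*o^2 + 8*o - 2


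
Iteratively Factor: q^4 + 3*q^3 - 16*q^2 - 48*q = (q - 4)*(q^3 + 7*q^2 + 12*q) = q*(q - 4)*(q^2 + 7*q + 12) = q*(q - 4)*(q + 4)*(q + 3)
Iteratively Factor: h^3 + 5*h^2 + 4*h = (h + 4)*(h^2 + h) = h*(h + 4)*(h + 1)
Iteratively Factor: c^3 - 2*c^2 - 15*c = (c + 3)*(c^2 - 5*c) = (c - 5)*(c + 3)*(c)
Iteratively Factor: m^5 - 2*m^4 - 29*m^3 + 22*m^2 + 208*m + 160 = (m + 4)*(m^4 - 6*m^3 - 5*m^2 + 42*m + 40) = (m + 1)*(m + 4)*(m^3 - 7*m^2 + 2*m + 40) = (m - 4)*(m + 1)*(m + 4)*(m^2 - 3*m - 10) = (m - 4)*(m + 1)*(m + 2)*(m + 4)*(m - 5)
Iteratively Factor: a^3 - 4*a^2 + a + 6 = (a + 1)*(a^2 - 5*a + 6) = (a - 2)*(a + 1)*(a - 3)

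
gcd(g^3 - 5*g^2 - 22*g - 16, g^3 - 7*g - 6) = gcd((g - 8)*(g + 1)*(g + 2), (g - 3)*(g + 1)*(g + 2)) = g^2 + 3*g + 2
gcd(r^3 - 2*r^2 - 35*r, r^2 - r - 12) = 1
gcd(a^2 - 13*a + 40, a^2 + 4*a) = 1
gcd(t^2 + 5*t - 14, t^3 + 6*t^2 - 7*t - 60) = 1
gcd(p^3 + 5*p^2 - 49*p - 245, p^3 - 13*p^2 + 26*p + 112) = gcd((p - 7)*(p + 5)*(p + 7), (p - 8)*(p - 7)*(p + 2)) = p - 7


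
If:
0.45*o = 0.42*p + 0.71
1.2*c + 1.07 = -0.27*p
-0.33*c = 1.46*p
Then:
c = -0.94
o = 1.78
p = 0.21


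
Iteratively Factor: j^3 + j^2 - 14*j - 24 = (j - 4)*(j^2 + 5*j + 6) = (j - 4)*(j + 2)*(j + 3)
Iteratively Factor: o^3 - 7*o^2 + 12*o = (o)*(o^2 - 7*o + 12) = o*(o - 3)*(o - 4)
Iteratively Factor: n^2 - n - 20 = (n - 5)*(n + 4)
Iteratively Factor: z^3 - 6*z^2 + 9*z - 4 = (z - 1)*(z^2 - 5*z + 4) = (z - 4)*(z - 1)*(z - 1)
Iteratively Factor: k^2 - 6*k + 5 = (k - 5)*(k - 1)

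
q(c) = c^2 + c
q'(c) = 2*c + 1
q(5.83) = 39.82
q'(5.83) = 12.66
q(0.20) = 0.24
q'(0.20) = 1.40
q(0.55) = 0.85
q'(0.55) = 2.10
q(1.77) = 4.90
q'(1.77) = 4.54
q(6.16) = 44.11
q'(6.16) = 13.32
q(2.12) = 6.61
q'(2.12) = 5.24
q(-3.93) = 11.51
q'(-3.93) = -6.86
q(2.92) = 11.45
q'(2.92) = 6.84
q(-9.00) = 72.00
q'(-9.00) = -17.00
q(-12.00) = 132.00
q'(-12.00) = -23.00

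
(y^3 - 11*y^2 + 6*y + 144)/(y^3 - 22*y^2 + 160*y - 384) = (y + 3)/(y - 8)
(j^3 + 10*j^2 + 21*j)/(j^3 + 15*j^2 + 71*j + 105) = j/(j + 5)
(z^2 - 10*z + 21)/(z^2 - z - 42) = (z - 3)/(z + 6)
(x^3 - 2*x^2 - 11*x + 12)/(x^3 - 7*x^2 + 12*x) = (x^2 + 2*x - 3)/(x*(x - 3))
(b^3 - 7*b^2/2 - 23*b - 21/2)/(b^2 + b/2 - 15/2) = (2*b^2 - 13*b - 7)/(2*b - 5)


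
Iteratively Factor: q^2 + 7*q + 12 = (q + 3)*(q + 4)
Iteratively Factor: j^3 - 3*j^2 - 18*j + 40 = (j + 4)*(j^2 - 7*j + 10) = (j - 2)*(j + 4)*(j - 5)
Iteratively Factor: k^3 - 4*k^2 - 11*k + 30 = (k + 3)*(k^2 - 7*k + 10) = (k - 5)*(k + 3)*(k - 2)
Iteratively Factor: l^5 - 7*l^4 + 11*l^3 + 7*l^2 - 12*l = (l - 4)*(l^4 - 3*l^3 - l^2 + 3*l) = (l - 4)*(l - 3)*(l^3 - l) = (l - 4)*(l - 3)*(l - 1)*(l^2 + l) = l*(l - 4)*(l - 3)*(l - 1)*(l + 1)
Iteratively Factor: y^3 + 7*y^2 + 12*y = (y + 3)*(y^2 + 4*y) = y*(y + 3)*(y + 4)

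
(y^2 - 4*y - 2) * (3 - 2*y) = -2*y^3 + 11*y^2 - 8*y - 6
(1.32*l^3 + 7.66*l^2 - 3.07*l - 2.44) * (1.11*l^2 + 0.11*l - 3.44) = 1.4652*l^5 + 8.6478*l^4 - 7.1059*l^3 - 29.3965*l^2 + 10.2924*l + 8.3936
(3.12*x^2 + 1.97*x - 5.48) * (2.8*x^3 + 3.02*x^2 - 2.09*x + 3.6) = 8.736*x^5 + 14.9384*x^4 - 15.9154*x^3 - 9.4349*x^2 + 18.5452*x - 19.728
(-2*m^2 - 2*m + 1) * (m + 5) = -2*m^3 - 12*m^2 - 9*m + 5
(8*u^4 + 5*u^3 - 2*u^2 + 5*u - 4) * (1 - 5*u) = -40*u^5 - 17*u^4 + 15*u^3 - 27*u^2 + 25*u - 4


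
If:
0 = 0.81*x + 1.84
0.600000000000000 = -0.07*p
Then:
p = -8.57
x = -2.27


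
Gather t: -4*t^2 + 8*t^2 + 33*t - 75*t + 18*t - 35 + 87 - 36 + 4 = 4*t^2 - 24*t + 20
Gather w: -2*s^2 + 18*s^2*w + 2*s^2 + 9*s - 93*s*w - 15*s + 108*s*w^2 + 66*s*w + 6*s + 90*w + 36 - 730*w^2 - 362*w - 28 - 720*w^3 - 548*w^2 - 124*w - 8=-720*w^3 + w^2*(108*s - 1278) + w*(18*s^2 - 27*s - 396)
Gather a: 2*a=2*a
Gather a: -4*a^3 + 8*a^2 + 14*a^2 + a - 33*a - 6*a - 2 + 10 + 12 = -4*a^3 + 22*a^2 - 38*a + 20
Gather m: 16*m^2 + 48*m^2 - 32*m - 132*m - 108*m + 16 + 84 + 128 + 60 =64*m^2 - 272*m + 288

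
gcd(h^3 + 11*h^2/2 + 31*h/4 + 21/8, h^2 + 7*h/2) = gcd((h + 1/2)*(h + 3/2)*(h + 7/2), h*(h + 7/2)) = h + 7/2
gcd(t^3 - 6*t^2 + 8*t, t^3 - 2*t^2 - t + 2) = t - 2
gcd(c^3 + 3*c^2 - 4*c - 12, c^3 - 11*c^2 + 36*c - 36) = c - 2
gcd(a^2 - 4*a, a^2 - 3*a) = a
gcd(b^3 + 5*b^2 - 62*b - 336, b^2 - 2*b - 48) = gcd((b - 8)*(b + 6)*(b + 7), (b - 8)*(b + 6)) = b^2 - 2*b - 48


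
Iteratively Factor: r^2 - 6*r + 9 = (r - 3)*(r - 3)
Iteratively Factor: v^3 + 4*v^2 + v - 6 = (v + 2)*(v^2 + 2*v - 3) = (v - 1)*(v + 2)*(v + 3)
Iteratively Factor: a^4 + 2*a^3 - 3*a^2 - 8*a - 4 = (a + 1)*(a^3 + a^2 - 4*a - 4) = (a - 2)*(a + 1)*(a^2 + 3*a + 2) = (a - 2)*(a + 1)^2*(a + 2)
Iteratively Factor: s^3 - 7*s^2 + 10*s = (s - 2)*(s^2 - 5*s) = (s - 5)*(s - 2)*(s)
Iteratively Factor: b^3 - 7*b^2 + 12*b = (b - 4)*(b^2 - 3*b) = b*(b - 4)*(b - 3)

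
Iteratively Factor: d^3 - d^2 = (d - 1)*(d^2) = d*(d - 1)*(d)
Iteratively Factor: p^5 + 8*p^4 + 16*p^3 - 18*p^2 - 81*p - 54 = (p + 3)*(p^4 + 5*p^3 + p^2 - 21*p - 18) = (p + 3)^2*(p^3 + 2*p^2 - 5*p - 6) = (p - 2)*(p + 3)^2*(p^2 + 4*p + 3) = (p - 2)*(p + 3)^3*(p + 1)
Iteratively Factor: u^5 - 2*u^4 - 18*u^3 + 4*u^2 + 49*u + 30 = (u + 3)*(u^4 - 5*u^3 - 3*u^2 + 13*u + 10) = (u + 1)*(u + 3)*(u^3 - 6*u^2 + 3*u + 10) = (u + 1)^2*(u + 3)*(u^2 - 7*u + 10) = (u - 5)*(u + 1)^2*(u + 3)*(u - 2)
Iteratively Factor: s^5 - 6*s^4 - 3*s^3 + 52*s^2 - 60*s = (s - 2)*(s^4 - 4*s^3 - 11*s^2 + 30*s) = (s - 2)^2*(s^3 - 2*s^2 - 15*s) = (s - 2)^2*(s + 3)*(s^2 - 5*s) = s*(s - 2)^2*(s + 3)*(s - 5)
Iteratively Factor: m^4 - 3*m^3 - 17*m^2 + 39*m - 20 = (m + 4)*(m^3 - 7*m^2 + 11*m - 5) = (m - 1)*(m + 4)*(m^2 - 6*m + 5) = (m - 5)*(m - 1)*(m + 4)*(m - 1)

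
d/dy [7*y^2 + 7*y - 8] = 14*y + 7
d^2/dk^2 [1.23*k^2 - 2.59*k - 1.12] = 2.46000000000000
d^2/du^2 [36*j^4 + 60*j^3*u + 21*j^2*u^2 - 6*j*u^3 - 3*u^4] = 42*j^2 - 36*j*u - 36*u^2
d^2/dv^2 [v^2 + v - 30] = 2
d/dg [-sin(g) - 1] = -cos(g)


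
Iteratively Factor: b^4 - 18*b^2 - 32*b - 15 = (b + 1)*(b^3 - b^2 - 17*b - 15) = (b + 1)*(b + 3)*(b^2 - 4*b - 5) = (b + 1)^2*(b + 3)*(b - 5)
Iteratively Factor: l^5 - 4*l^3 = (l + 2)*(l^4 - 2*l^3) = l*(l + 2)*(l^3 - 2*l^2) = l^2*(l + 2)*(l^2 - 2*l) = l^2*(l - 2)*(l + 2)*(l)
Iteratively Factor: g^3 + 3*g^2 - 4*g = (g)*(g^2 + 3*g - 4) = g*(g - 1)*(g + 4)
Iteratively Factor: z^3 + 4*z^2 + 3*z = (z)*(z^2 + 4*z + 3) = z*(z + 3)*(z + 1)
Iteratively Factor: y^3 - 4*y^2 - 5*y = (y)*(y^2 - 4*y - 5) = y*(y + 1)*(y - 5)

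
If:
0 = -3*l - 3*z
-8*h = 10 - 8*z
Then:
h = z - 5/4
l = -z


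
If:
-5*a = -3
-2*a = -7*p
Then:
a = 3/5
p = 6/35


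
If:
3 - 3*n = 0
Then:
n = 1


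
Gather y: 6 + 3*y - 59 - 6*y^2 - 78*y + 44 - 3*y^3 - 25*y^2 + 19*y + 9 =-3*y^3 - 31*y^2 - 56*y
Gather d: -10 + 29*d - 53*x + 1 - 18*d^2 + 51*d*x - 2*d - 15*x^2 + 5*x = -18*d^2 + d*(51*x + 27) - 15*x^2 - 48*x - 9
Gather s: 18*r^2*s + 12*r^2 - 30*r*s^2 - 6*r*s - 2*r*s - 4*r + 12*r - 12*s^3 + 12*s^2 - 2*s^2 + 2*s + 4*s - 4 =12*r^2 + 8*r - 12*s^3 + s^2*(10 - 30*r) + s*(18*r^2 - 8*r + 6) - 4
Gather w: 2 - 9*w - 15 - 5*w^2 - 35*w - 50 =-5*w^2 - 44*w - 63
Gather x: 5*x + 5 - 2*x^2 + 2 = -2*x^2 + 5*x + 7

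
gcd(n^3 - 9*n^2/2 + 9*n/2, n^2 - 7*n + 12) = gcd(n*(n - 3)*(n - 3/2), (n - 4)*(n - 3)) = n - 3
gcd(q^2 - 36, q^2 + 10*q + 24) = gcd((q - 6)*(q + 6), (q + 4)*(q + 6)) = q + 6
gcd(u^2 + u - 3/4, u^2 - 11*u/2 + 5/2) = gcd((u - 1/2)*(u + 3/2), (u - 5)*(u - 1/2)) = u - 1/2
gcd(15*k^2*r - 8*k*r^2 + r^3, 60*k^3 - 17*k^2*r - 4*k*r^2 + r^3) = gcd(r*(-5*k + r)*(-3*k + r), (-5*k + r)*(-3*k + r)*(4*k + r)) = 15*k^2 - 8*k*r + r^2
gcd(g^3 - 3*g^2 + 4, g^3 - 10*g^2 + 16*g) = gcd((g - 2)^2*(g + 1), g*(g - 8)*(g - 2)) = g - 2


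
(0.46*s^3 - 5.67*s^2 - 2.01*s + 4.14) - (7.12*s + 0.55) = 0.46*s^3 - 5.67*s^2 - 9.13*s + 3.59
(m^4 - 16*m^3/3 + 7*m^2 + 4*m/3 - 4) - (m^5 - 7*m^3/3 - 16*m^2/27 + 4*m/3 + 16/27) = -m^5 + m^4 - 3*m^3 + 205*m^2/27 - 124/27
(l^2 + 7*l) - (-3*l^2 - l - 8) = 4*l^2 + 8*l + 8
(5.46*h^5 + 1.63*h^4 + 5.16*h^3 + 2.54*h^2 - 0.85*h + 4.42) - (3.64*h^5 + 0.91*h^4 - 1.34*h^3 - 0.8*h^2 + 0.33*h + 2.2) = 1.82*h^5 + 0.72*h^4 + 6.5*h^3 + 3.34*h^2 - 1.18*h + 2.22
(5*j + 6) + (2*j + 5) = 7*j + 11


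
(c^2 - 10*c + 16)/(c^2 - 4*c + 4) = (c - 8)/(c - 2)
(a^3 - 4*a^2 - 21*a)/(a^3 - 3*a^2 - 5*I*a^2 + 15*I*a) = (a^2 - 4*a - 21)/(a^2 - 3*a - 5*I*a + 15*I)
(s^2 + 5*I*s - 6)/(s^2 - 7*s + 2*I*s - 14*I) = (s + 3*I)/(s - 7)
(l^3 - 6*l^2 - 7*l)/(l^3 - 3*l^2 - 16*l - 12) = l*(l - 7)/(l^2 - 4*l - 12)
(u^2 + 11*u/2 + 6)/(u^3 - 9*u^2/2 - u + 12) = (u + 4)/(u^2 - 6*u + 8)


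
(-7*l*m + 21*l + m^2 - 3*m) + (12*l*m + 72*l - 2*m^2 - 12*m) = 5*l*m + 93*l - m^2 - 15*m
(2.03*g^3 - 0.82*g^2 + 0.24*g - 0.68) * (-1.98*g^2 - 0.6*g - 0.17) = -4.0194*g^5 + 0.4056*g^4 - 0.3283*g^3 + 1.3418*g^2 + 0.3672*g + 0.1156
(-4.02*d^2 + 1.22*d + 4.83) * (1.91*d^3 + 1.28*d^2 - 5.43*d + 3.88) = -7.6782*d^5 - 2.8154*d^4 + 32.6155*d^3 - 16.0398*d^2 - 21.4933*d + 18.7404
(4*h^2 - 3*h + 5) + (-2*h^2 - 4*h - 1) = 2*h^2 - 7*h + 4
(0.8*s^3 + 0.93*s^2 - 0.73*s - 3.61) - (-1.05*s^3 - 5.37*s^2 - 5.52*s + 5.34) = 1.85*s^3 + 6.3*s^2 + 4.79*s - 8.95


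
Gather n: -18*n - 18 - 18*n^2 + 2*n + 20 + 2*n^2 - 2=-16*n^2 - 16*n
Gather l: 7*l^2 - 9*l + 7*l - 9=7*l^2 - 2*l - 9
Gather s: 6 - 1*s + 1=7 - s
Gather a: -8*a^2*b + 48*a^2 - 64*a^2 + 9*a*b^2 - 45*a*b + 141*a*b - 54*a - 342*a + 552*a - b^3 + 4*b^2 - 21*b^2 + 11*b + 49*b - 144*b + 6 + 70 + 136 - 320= a^2*(-8*b - 16) + a*(9*b^2 + 96*b + 156) - b^3 - 17*b^2 - 84*b - 108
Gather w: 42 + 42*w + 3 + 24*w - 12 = 66*w + 33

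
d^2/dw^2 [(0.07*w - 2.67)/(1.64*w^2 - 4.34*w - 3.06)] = ((9.3652 - 0.6888*w)*(-1.64*w^2 + 4.34*w + 3.06) - (0.07*w - 2.67)*(3.28*w - 4.34)*(6.56*w - 8.68))/(-1.64*w^2 + 4.34*w + 3.06)^3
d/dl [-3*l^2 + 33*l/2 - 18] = 33/2 - 6*l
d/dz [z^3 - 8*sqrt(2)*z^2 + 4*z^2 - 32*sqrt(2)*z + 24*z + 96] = 3*z^2 - 16*sqrt(2)*z + 8*z - 32*sqrt(2) + 24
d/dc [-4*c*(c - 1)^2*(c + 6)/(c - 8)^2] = 8*(-c^4 + 14*c^3 + 48*c^2 - 85*c + 24)/(c^3 - 24*c^2 + 192*c - 512)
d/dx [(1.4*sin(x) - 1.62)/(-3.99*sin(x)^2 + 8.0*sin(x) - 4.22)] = (5.586*sin(x)^2 - 12.9276*sin(x) + 7.052)*cos(x)/(15.9201*sin(x)^4 - 63.84*sin(x)^3 + 97.6756*sin(x)^2 - 67.52*sin(x) + 17.8084)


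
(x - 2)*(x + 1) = x^2 - x - 2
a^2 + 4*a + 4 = (a + 2)^2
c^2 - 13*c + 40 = (c - 8)*(c - 5)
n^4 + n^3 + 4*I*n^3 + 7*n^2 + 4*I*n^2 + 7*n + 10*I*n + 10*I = (n + 1)*(n - 2*I)*(n + I)*(n + 5*I)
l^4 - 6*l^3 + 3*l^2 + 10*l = l*(l - 5)*(l - 2)*(l + 1)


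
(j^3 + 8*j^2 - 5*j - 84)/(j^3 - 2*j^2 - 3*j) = (j^2 + 11*j + 28)/(j*(j + 1))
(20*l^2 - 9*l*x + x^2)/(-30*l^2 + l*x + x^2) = (-4*l + x)/(6*l + x)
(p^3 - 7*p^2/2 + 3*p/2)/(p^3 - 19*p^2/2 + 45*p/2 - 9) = p/(p - 6)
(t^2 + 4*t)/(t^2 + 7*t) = (t + 4)/(t + 7)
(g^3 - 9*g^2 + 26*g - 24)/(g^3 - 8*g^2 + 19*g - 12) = (g - 2)/(g - 1)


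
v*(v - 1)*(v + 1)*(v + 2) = v^4 + 2*v^3 - v^2 - 2*v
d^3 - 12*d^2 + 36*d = d*(d - 6)^2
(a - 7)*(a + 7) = a^2 - 49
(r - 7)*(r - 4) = r^2 - 11*r + 28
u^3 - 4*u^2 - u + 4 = (u - 4)*(u - 1)*(u + 1)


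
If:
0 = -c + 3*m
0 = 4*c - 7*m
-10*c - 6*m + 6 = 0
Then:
No Solution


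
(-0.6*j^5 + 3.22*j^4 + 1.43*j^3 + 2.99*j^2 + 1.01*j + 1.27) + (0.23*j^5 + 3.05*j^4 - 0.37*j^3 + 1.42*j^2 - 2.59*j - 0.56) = -0.37*j^5 + 6.27*j^4 + 1.06*j^3 + 4.41*j^2 - 1.58*j + 0.71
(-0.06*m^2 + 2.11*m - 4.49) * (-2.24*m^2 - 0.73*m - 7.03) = 0.1344*m^4 - 4.6826*m^3 + 8.9391*m^2 - 11.5556*m + 31.5647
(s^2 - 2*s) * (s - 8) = s^3 - 10*s^2 + 16*s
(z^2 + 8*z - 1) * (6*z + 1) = 6*z^3 + 49*z^2 + 2*z - 1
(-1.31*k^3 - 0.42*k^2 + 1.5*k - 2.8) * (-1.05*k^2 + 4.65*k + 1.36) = 1.3755*k^5 - 5.6505*k^4 - 5.3096*k^3 + 9.3438*k^2 - 10.98*k - 3.808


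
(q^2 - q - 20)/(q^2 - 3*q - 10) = (q + 4)/(q + 2)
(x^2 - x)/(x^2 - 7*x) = (x - 1)/(x - 7)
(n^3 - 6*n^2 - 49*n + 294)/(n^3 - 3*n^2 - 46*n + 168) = (n - 7)/(n - 4)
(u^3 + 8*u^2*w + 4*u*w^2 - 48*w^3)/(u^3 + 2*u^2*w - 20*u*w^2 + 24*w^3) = (u + 4*w)/(u - 2*w)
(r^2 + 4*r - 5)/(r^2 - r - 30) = (r - 1)/(r - 6)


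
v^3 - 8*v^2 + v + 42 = (v - 7)*(v - 3)*(v + 2)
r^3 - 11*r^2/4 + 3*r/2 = r*(r - 2)*(r - 3/4)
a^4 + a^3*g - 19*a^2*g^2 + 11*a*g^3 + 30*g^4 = (a - 3*g)*(a - 2*g)*(a + g)*(a + 5*g)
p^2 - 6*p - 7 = (p - 7)*(p + 1)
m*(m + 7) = m^2 + 7*m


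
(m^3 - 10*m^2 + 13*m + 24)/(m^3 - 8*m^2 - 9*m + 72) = (m + 1)/(m + 3)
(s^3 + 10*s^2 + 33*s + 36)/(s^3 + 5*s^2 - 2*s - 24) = (s + 3)/(s - 2)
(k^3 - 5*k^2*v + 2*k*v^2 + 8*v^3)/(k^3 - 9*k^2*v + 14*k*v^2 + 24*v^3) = (-k + 2*v)/(-k + 6*v)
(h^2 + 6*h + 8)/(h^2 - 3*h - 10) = (h + 4)/(h - 5)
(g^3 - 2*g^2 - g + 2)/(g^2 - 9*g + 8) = (g^2 - g - 2)/(g - 8)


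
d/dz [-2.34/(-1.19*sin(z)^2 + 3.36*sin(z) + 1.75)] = (7.8624 - 5.5692*sin(z))*cos(z)/(-1.19*sin(z)^2 + 3.36*sin(z) + 1.75)^2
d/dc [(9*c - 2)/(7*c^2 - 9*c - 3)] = (-63*c^2 + 28*c - 45)/(49*c^4 - 126*c^3 + 39*c^2 + 54*c + 9)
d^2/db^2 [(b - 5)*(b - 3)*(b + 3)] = 6*b - 10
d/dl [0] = 0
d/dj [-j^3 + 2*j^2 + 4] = j*(4 - 3*j)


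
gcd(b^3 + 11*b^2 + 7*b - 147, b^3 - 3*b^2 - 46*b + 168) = b + 7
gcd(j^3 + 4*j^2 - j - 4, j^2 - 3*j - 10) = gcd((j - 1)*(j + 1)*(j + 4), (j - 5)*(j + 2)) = 1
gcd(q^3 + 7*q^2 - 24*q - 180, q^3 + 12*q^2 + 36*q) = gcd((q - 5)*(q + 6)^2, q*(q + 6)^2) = q^2 + 12*q + 36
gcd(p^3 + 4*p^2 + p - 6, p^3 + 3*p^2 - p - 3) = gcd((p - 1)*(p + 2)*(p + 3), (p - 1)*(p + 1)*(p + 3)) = p^2 + 2*p - 3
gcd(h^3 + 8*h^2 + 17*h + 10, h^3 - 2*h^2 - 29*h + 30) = h + 5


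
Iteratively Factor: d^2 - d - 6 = (d + 2)*(d - 3)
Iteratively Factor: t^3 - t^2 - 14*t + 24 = (t - 2)*(t^2 + t - 12) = (t - 3)*(t - 2)*(t + 4)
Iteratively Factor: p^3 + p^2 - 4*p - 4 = (p + 1)*(p^2 - 4) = (p - 2)*(p + 1)*(p + 2)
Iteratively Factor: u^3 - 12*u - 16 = (u - 4)*(u^2 + 4*u + 4) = (u - 4)*(u + 2)*(u + 2)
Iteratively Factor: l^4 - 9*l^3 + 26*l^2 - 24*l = (l - 2)*(l^3 - 7*l^2 + 12*l) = l*(l - 2)*(l^2 - 7*l + 12) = l*(l - 4)*(l - 2)*(l - 3)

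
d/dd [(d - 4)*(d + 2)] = 2*d - 2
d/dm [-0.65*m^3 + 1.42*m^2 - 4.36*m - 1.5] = -1.95*m^2 + 2.84*m - 4.36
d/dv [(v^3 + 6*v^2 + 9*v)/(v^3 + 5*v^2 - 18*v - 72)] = (-v^2 - 48*v - 72)/(v^4 + 4*v^3 - 44*v^2 - 96*v + 576)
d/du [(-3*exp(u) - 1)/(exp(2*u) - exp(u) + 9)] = ((2*exp(u) - 1)*(3*exp(u) + 1) - 3*exp(2*u) + 3*exp(u) - 27)*exp(u)/(exp(2*u) - exp(u) + 9)^2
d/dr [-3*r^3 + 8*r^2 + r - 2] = -9*r^2 + 16*r + 1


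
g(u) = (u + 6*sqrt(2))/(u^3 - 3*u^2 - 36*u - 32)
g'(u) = (u + 6*sqrt(2))*(-3*u^2 + 6*u + 36)/(u^3 - 3*u^2 - 36*u - 32)^2 + 1/(u^3 - 3*u^2 - 36*u - 32) = (u^3 - 3*u^2 - 36*u + 3*(u + 6*sqrt(2))*(-u^2 + 2*u + 12) - 32)/(-u^3 + 3*u^2 + 36*u + 32)^2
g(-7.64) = 0.00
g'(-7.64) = 0.00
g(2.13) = -0.09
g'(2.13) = 0.02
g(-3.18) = 0.27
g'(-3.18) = -0.13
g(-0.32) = -0.39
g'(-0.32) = 0.59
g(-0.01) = -0.27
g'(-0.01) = 0.27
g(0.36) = -0.20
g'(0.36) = 0.14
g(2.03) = -0.10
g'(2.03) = 0.02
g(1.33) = -0.12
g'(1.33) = 0.04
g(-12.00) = 0.00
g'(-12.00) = 0.00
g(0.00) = -0.27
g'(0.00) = 0.27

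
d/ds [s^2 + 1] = 2*s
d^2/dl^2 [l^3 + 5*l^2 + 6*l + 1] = 6*l + 10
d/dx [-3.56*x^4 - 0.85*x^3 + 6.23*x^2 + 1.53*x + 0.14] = -14.24*x^3 - 2.55*x^2 + 12.46*x + 1.53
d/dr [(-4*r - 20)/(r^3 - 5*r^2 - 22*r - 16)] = 8*(r^3 + 5*r^2 - 25*r - 47)/(r^6 - 10*r^5 - 19*r^4 + 188*r^3 + 644*r^2 + 704*r + 256)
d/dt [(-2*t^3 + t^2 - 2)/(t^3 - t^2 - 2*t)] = (t^4 + 8*t^3 + 4*t^2 - 4*t - 4)/(t^2*(t^4 - 2*t^3 - 3*t^2 + 4*t + 4))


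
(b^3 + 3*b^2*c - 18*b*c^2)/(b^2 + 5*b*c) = (b^2 + 3*b*c - 18*c^2)/(b + 5*c)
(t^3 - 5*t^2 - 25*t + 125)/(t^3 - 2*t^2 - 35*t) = (t^2 - 10*t + 25)/(t*(t - 7))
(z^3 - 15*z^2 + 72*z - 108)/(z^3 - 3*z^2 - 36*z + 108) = (z - 6)/(z + 6)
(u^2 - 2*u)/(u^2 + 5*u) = (u - 2)/(u + 5)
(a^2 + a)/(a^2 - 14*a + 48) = a*(a + 1)/(a^2 - 14*a + 48)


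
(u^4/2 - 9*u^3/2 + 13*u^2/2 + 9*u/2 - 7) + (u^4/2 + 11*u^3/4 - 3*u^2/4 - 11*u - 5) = u^4 - 7*u^3/4 + 23*u^2/4 - 13*u/2 - 12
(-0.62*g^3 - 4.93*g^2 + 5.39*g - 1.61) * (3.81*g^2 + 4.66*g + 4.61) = -2.3622*g^5 - 21.6725*g^4 - 5.2961*g^3 - 3.744*g^2 + 17.3453*g - 7.4221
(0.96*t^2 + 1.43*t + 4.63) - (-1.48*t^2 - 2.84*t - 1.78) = 2.44*t^2 + 4.27*t + 6.41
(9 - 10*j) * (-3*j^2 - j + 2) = 30*j^3 - 17*j^2 - 29*j + 18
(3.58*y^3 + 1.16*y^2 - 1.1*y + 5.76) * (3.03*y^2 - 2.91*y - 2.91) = 10.8474*y^5 - 6.903*y^4 - 17.1264*y^3 + 17.2782*y^2 - 13.5606*y - 16.7616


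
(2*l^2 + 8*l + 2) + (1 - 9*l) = 2*l^2 - l + 3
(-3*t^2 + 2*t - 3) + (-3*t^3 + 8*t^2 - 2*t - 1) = -3*t^3 + 5*t^2 - 4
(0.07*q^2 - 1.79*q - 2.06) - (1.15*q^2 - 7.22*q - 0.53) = -1.08*q^2 + 5.43*q - 1.53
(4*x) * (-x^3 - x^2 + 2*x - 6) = -4*x^4 - 4*x^3 + 8*x^2 - 24*x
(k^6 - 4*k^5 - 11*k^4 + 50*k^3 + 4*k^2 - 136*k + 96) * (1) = k^6 - 4*k^5 - 11*k^4 + 50*k^3 + 4*k^2 - 136*k + 96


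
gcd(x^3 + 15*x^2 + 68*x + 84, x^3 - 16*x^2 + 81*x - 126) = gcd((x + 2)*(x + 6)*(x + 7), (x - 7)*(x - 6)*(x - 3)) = 1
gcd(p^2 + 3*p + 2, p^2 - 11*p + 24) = 1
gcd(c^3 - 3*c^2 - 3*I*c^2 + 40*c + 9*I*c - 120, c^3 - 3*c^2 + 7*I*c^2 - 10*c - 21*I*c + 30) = c^2 + c*(-3 + 5*I) - 15*I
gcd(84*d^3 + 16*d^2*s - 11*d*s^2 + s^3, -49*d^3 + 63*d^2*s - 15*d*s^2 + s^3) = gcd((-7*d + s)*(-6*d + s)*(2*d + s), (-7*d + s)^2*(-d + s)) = -7*d + s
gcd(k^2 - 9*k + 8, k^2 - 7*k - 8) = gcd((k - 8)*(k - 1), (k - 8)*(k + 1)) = k - 8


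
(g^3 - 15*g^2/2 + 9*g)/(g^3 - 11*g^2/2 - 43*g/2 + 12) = g*(2*g^2 - 15*g + 18)/(2*g^3 - 11*g^2 - 43*g + 24)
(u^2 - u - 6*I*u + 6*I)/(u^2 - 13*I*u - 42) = (u - 1)/(u - 7*I)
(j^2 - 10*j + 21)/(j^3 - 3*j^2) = (j - 7)/j^2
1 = 1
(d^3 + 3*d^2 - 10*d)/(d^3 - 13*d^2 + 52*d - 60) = d*(d + 5)/(d^2 - 11*d + 30)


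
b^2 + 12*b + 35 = (b + 5)*(b + 7)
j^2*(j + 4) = j^3 + 4*j^2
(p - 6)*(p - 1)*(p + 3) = p^3 - 4*p^2 - 15*p + 18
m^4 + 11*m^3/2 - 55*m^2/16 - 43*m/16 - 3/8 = (m - 1)*(m + 1/4)^2*(m + 6)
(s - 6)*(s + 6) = s^2 - 36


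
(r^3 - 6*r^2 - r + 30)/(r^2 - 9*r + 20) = (r^2 - r - 6)/(r - 4)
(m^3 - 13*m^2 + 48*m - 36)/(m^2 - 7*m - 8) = (-m^3 + 13*m^2 - 48*m + 36)/(-m^2 + 7*m + 8)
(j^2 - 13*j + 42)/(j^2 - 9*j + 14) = (j - 6)/(j - 2)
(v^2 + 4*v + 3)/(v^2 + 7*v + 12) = (v + 1)/(v + 4)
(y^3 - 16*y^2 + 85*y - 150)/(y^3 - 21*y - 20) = (y^2 - 11*y + 30)/(y^2 + 5*y + 4)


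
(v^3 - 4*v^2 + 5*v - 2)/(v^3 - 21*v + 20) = (v^2 - 3*v + 2)/(v^2 + v - 20)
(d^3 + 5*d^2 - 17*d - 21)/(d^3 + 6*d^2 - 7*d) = (d^2 - 2*d - 3)/(d*(d - 1))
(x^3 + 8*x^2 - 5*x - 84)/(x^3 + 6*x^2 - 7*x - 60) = (x + 7)/(x + 5)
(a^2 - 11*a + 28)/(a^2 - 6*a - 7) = (a - 4)/(a + 1)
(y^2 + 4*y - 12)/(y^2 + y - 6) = (y + 6)/(y + 3)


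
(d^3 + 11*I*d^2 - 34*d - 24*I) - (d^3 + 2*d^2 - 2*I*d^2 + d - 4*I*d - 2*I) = -2*d^2 + 13*I*d^2 - 35*d + 4*I*d - 22*I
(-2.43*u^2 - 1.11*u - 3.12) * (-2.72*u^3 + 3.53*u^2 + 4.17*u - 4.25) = 6.6096*u^5 - 5.5587*u^4 - 5.565*u^3 - 5.3148*u^2 - 8.2929*u + 13.26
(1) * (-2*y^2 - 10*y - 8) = -2*y^2 - 10*y - 8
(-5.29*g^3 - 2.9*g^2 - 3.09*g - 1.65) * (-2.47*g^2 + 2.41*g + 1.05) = 13.0663*g^5 - 5.5859*g^4 - 4.9112*g^3 - 6.4164*g^2 - 7.221*g - 1.7325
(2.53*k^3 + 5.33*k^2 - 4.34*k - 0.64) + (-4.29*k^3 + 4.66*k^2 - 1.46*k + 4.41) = -1.76*k^3 + 9.99*k^2 - 5.8*k + 3.77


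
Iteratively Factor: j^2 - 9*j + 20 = (j - 5)*(j - 4)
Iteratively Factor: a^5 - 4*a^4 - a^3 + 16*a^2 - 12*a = (a)*(a^4 - 4*a^3 - a^2 + 16*a - 12) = a*(a + 2)*(a^3 - 6*a^2 + 11*a - 6) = a*(a - 1)*(a + 2)*(a^2 - 5*a + 6) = a*(a - 3)*(a - 1)*(a + 2)*(a - 2)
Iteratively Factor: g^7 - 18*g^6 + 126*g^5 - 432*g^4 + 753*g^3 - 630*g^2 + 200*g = (g - 5)*(g^6 - 13*g^5 + 61*g^4 - 127*g^3 + 118*g^2 - 40*g) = (g - 5)*(g - 1)*(g^5 - 12*g^4 + 49*g^3 - 78*g^2 + 40*g) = (g - 5)^2*(g - 1)*(g^4 - 7*g^3 + 14*g^2 - 8*g) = (g - 5)^2*(g - 4)*(g - 1)*(g^3 - 3*g^2 + 2*g) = (g - 5)^2*(g - 4)*(g - 1)^2*(g^2 - 2*g) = (g - 5)^2*(g - 4)*(g - 2)*(g - 1)^2*(g)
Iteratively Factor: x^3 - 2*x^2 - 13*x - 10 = (x + 2)*(x^2 - 4*x - 5) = (x - 5)*(x + 2)*(x + 1)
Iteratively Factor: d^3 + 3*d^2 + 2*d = (d + 2)*(d^2 + d) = d*(d + 2)*(d + 1)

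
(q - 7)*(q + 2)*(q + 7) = q^3 + 2*q^2 - 49*q - 98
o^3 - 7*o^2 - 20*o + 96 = (o - 8)*(o - 3)*(o + 4)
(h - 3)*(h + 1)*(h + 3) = h^3 + h^2 - 9*h - 9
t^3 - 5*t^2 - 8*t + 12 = (t - 6)*(t - 1)*(t + 2)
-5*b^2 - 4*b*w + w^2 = (-5*b + w)*(b + w)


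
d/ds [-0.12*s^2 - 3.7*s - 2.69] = -0.24*s - 3.7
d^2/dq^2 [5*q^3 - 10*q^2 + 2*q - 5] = 30*q - 20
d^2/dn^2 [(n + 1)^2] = 2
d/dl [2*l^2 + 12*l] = 4*l + 12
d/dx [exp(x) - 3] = exp(x)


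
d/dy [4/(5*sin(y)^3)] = -12*cos(y)/(5*sin(y)^4)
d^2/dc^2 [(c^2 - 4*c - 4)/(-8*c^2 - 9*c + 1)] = 2*(328*c^3 + 744*c^2 + 960*c + 391)/(512*c^6 + 1728*c^5 + 1752*c^4 + 297*c^3 - 219*c^2 + 27*c - 1)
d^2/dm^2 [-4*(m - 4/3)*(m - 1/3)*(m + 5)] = -24*m - 80/3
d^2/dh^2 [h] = 0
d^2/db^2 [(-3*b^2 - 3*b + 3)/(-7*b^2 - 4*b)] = 6*(21*b^3 - 147*b^2 - 84*b - 16)/(b^3*(343*b^3 + 588*b^2 + 336*b + 64))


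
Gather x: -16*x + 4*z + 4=-16*x + 4*z + 4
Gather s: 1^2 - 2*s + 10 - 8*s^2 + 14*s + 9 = -8*s^2 + 12*s + 20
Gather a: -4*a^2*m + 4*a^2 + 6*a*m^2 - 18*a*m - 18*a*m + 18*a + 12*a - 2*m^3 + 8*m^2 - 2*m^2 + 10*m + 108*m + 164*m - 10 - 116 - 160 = a^2*(4 - 4*m) + a*(6*m^2 - 36*m + 30) - 2*m^3 + 6*m^2 + 282*m - 286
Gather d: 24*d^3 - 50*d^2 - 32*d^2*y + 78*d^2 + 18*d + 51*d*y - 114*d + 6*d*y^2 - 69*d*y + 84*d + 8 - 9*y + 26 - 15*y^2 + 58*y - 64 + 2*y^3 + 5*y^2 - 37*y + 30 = 24*d^3 + d^2*(28 - 32*y) + d*(6*y^2 - 18*y - 12) + 2*y^3 - 10*y^2 + 12*y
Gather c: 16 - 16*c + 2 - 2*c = 18 - 18*c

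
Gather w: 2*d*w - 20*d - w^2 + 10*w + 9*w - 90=-20*d - w^2 + w*(2*d + 19) - 90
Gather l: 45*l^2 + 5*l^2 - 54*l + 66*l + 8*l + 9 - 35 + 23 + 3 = 50*l^2 + 20*l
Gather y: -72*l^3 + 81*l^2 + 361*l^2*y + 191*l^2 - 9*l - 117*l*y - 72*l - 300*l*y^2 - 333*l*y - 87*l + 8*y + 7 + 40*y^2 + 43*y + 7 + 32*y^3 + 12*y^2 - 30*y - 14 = -72*l^3 + 272*l^2 - 168*l + 32*y^3 + y^2*(52 - 300*l) + y*(361*l^2 - 450*l + 21)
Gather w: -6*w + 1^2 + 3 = 4 - 6*w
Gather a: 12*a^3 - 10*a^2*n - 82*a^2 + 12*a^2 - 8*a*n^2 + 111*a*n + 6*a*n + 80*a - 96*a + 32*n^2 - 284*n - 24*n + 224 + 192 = 12*a^3 + a^2*(-10*n - 70) + a*(-8*n^2 + 117*n - 16) + 32*n^2 - 308*n + 416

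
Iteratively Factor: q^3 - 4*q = (q)*(q^2 - 4) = q*(q + 2)*(q - 2)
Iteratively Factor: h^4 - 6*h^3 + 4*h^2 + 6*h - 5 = (h - 1)*(h^3 - 5*h^2 - h + 5) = (h - 1)*(h + 1)*(h^2 - 6*h + 5) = (h - 5)*(h - 1)*(h + 1)*(h - 1)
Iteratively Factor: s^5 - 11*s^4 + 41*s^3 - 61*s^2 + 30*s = (s - 5)*(s^4 - 6*s^3 + 11*s^2 - 6*s) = s*(s - 5)*(s^3 - 6*s^2 + 11*s - 6) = s*(s - 5)*(s - 3)*(s^2 - 3*s + 2) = s*(s - 5)*(s - 3)*(s - 1)*(s - 2)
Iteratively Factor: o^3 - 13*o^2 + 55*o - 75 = (o - 5)*(o^2 - 8*o + 15) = (o - 5)^2*(o - 3)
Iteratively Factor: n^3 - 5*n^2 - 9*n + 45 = (n - 5)*(n^2 - 9) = (n - 5)*(n + 3)*(n - 3)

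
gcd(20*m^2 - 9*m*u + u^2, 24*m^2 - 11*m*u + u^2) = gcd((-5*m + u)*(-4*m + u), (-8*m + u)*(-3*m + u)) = 1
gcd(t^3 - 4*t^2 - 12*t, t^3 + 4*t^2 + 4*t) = t^2 + 2*t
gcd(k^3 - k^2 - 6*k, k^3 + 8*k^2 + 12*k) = k^2 + 2*k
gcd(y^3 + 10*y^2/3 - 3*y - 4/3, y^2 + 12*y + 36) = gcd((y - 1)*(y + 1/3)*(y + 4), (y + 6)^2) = 1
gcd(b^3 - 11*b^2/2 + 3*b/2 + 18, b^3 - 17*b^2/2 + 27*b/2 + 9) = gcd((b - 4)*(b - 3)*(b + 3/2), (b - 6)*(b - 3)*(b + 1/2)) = b - 3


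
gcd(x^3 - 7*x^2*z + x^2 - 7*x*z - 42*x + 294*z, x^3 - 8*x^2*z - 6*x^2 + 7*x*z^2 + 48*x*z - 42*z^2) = x^2 - 7*x*z - 6*x + 42*z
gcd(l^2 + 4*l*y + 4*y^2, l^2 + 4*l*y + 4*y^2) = l^2 + 4*l*y + 4*y^2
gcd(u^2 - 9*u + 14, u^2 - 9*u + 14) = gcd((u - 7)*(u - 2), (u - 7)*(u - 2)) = u^2 - 9*u + 14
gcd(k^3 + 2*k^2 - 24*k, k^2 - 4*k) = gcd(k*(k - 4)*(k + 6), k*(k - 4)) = k^2 - 4*k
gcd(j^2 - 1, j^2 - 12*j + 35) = 1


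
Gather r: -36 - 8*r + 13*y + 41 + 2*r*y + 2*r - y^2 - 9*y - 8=r*(2*y - 6) - y^2 + 4*y - 3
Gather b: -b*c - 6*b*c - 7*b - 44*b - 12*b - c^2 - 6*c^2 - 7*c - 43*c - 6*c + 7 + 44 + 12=b*(-7*c - 63) - 7*c^2 - 56*c + 63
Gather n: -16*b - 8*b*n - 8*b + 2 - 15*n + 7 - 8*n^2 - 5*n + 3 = -24*b - 8*n^2 + n*(-8*b - 20) + 12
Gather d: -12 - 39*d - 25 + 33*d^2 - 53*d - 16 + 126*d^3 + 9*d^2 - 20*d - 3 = 126*d^3 + 42*d^2 - 112*d - 56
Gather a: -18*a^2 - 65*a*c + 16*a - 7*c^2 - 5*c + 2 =-18*a^2 + a*(16 - 65*c) - 7*c^2 - 5*c + 2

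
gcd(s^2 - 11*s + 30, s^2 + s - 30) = s - 5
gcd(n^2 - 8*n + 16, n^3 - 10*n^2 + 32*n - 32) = n^2 - 8*n + 16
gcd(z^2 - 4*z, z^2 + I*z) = z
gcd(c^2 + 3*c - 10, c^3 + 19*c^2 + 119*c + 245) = c + 5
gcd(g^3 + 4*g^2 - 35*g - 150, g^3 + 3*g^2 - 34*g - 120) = g^2 - g - 30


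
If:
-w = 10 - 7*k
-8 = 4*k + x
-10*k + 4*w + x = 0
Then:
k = 24/7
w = 14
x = -152/7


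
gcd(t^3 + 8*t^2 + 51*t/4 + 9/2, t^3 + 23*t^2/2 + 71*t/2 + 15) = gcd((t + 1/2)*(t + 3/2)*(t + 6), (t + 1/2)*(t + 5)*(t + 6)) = t^2 + 13*t/2 + 3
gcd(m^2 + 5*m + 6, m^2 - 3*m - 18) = m + 3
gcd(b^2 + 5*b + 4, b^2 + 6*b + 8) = b + 4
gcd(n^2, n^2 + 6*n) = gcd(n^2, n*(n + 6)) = n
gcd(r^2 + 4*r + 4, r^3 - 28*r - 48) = r + 2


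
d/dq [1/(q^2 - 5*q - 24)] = (5 - 2*q)/(-q^2 + 5*q + 24)^2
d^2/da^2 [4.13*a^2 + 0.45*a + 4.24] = 8.26000000000000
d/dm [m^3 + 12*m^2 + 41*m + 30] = 3*m^2 + 24*m + 41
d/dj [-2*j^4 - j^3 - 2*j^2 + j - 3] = -8*j^3 - 3*j^2 - 4*j + 1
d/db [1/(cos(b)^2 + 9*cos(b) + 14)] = (2*cos(b) + 9)*sin(b)/(cos(b)^2 + 9*cos(b) + 14)^2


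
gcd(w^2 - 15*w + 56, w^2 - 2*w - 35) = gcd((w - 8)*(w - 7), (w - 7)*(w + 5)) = w - 7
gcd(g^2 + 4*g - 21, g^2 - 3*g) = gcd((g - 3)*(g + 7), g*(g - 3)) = g - 3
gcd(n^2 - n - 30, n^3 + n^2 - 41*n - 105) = n + 5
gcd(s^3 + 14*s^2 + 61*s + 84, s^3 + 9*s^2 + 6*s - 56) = s^2 + 11*s + 28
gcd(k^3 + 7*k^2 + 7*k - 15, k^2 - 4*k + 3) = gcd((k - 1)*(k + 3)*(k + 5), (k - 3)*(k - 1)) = k - 1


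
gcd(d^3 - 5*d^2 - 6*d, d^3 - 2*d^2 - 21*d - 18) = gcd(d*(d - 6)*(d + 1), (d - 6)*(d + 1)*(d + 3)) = d^2 - 5*d - 6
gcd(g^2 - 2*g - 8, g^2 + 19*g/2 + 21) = 1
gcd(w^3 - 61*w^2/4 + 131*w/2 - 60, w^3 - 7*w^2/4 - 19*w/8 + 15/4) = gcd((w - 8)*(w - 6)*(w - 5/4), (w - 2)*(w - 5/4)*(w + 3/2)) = w - 5/4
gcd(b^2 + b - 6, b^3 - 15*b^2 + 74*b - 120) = 1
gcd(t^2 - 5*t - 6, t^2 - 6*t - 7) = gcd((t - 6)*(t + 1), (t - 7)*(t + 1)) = t + 1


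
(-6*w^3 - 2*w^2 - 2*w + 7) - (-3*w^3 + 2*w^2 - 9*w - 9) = -3*w^3 - 4*w^2 + 7*w + 16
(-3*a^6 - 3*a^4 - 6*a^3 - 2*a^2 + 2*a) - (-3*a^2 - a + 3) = -3*a^6 - 3*a^4 - 6*a^3 + a^2 + 3*a - 3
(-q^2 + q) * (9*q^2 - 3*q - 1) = -9*q^4 + 12*q^3 - 2*q^2 - q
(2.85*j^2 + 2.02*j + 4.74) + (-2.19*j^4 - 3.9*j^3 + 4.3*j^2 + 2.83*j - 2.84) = -2.19*j^4 - 3.9*j^3 + 7.15*j^2 + 4.85*j + 1.9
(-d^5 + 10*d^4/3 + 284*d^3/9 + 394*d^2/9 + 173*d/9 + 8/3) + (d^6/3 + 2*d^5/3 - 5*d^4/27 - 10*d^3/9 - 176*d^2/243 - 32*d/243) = d^6/3 - d^5/3 + 85*d^4/27 + 274*d^3/9 + 10462*d^2/243 + 4639*d/243 + 8/3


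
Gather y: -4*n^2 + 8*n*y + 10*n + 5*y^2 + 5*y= -4*n^2 + 10*n + 5*y^2 + y*(8*n + 5)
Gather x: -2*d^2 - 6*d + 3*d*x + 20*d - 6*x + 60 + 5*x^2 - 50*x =-2*d^2 + 14*d + 5*x^2 + x*(3*d - 56) + 60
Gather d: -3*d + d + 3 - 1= 2 - 2*d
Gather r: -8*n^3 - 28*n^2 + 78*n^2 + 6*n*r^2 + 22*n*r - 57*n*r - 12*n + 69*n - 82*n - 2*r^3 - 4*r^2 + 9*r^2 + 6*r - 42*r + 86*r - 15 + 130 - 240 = -8*n^3 + 50*n^2 - 25*n - 2*r^3 + r^2*(6*n + 5) + r*(50 - 35*n) - 125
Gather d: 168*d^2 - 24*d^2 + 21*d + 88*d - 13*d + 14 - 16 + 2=144*d^2 + 96*d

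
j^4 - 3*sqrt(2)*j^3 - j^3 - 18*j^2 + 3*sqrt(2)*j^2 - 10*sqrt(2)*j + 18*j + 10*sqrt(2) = (j - 1)*(j - 5*sqrt(2))*(j + sqrt(2))^2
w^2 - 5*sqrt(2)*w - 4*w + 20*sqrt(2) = (w - 4)*(w - 5*sqrt(2))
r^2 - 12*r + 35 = (r - 7)*(r - 5)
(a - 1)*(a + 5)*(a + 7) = a^3 + 11*a^2 + 23*a - 35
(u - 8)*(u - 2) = u^2 - 10*u + 16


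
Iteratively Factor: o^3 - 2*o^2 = (o)*(o^2 - 2*o) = o^2*(o - 2)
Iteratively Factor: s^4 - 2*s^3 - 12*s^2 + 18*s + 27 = (s + 1)*(s^3 - 3*s^2 - 9*s + 27) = (s - 3)*(s + 1)*(s^2 - 9) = (s - 3)*(s + 1)*(s + 3)*(s - 3)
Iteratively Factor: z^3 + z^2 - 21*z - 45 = (z + 3)*(z^2 - 2*z - 15) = (z - 5)*(z + 3)*(z + 3)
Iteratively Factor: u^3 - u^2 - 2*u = (u + 1)*(u^2 - 2*u) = u*(u + 1)*(u - 2)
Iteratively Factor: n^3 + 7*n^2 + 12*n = (n + 3)*(n^2 + 4*n) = (n + 3)*(n + 4)*(n)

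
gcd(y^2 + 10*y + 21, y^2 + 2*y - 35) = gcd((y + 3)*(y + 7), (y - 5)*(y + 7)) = y + 7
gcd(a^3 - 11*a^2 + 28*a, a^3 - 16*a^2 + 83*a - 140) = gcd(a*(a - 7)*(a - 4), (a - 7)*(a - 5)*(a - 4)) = a^2 - 11*a + 28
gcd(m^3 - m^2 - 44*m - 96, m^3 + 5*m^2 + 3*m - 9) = m + 3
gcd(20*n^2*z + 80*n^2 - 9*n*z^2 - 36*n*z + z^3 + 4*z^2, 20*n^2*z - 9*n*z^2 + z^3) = 20*n^2 - 9*n*z + z^2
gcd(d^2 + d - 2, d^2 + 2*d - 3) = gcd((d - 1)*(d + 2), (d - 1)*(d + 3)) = d - 1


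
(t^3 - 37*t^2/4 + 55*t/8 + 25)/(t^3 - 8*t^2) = 1 - 5/(4*t) - 25/(8*t^2)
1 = 1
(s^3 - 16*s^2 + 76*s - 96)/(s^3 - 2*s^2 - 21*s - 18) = (s^2 - 10*s + 16)/(s^2 + 4*s + 3)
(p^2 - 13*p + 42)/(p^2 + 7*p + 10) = (p^2 - 13*p + 42)/(p^2 + 7*p + 10)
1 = 1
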